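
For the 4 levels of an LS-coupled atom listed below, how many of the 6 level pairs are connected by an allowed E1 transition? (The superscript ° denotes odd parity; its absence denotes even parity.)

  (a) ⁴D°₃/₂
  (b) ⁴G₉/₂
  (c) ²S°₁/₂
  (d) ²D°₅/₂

0

(a)–(b): forbidden (ΔL, ΔJ).
(a)–(c): forbidden (parity, ΔS, ΔL).
(a)–(d): forbidden (parity, ΔS).
(b)–(c): forbidden (ΔS, ΔL, ΔJ).
(b)–(d): forbidden (ΔS, ΔL, ΔJ).
(c)–(d): forbidden (parity, ΔL, ΔJ).
Allowed pairs: 0 of 6.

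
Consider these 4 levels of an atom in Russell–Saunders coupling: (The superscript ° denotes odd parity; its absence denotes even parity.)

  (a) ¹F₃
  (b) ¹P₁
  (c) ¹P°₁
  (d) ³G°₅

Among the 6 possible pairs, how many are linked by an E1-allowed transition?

1

(a)–(b): forbidden (parity, ΔL, ΔJ).
(a)–(c): forbidden (ΔL, ΔJ).
(a)–(d): forbidden (ΔS, ΔJ).
(b)–(c): allowed.
(b)–(d): forbidden (ΔS, ΔL, ΔJ).
(c)–(d): forbidden (parity, ΔS, ΔL, ΔJ).
Allowed pairs: 1 of 6.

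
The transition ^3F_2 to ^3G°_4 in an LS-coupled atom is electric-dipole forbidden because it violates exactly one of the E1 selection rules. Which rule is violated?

Reading off the term symbols: S 1→1, L 3→4, J 2→4, parity even→odd.
Parity must change: even → odd — ok.
ΔS = 0: S: 1 → 1 — ok.
ΔL = 0, ±1 (not L=0↔0): L: 3 → 4, ΔL = +1 — ok.
ΔJ = 0, ±1 (not J=0↔0): J: 2 → 4, ΔJ = +2 — fails.

the ΔJ = 0, ±1 rule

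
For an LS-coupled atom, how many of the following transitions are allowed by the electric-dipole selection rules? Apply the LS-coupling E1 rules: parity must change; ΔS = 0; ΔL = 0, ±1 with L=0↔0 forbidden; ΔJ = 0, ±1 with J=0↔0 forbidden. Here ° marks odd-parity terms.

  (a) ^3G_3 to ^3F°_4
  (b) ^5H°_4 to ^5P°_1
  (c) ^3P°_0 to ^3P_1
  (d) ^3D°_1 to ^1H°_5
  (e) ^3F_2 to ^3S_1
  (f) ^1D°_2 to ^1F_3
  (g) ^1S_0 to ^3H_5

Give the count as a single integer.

(a) allowed
(b) forbidden (parity, ΔL, ΔJ fail)
(c) allowed
(d) forbidden (parity, ΔS, ΔL, ΔJ fail)
(e) forbidden (parity, ΔL fail)
(f) allowed
(g) forbidden (parity, ΔS, ΔL, ΔJ fail)
Total allowed: 3 of 7.

3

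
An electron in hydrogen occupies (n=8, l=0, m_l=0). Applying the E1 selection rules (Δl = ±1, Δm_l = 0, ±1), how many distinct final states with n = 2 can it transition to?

E1 requires Δl = ±1, so l_f ∈ {-1, 1}; with 0 ≤ l_f ≤ n_f−1 = 1, the allowed l_f values are {1}.
For l_f = 1: m_f ∈ {m_i−1, m_i, m_i+1} ∩ [−1, 1] = {-1, 0, 1} → 3 states.
Total: 3.

3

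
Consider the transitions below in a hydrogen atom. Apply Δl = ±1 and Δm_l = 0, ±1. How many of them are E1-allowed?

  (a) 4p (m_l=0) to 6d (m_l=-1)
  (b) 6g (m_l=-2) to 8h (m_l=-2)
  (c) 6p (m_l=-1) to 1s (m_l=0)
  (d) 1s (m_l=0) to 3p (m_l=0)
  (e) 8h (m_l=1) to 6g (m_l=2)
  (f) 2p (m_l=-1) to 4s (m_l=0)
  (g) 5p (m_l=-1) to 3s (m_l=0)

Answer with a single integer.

(a) allowed
(b) allowed
(c) allowed
(d) allowed
(e) allowed
(f) allowed
(g) allowed
Total allowed: 7 of 7.

7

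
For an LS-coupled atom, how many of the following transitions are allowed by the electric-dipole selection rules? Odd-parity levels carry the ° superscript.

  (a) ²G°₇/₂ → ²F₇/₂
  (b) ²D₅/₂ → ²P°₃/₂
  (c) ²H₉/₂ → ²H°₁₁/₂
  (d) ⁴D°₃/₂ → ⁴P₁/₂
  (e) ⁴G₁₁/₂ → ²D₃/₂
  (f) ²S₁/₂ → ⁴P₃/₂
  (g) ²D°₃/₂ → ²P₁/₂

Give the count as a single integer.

(a) allowed
(b) allowed
(c) allowed
(d) allowed
(e) forbidden (parity, ΔS, ΔL, ΔJ fail)
(f) forbidden (parity, ΔS fail)
(g) allowed
Total allowed: 5 of 7.

5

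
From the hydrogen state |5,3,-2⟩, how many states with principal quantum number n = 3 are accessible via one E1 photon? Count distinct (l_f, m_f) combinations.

E1 requires Δl = ±1, so l_f ∈ {2, 4}; with 0 ≤ l_f ≤ n_f−1 = 2, the allowed l_f values are {2}.
For l_f = 2: m_f ∈ {m_i−1, m_i, m_i+1} ∩ [−2, 2] = {-2, -1} → 2 states.
Total: 2.

2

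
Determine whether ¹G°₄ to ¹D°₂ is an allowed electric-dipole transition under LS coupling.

Initial level: S=0, L=4, J=4, parity odd. Final level: S=0, L=2, J=2, parity odd.
Parity must change: odd → odd — fails.
ΔS = 0: S: 0 → 0 — passes.
ΔL = 0, ±1 (not L=0↔0): L: 4 → 2, ΔL = -2 — fails.
ΔJ = 0, ±1 (not J=0↔0): J: 4 → 2, ΔJ = -2 — fails.
Rule(s) violated: parity, ΔL, ΔJ.

forbidden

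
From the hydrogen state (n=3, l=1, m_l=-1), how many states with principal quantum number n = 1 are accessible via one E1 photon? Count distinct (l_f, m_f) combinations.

1

E1 requires Δl = ±1, so l_f ∈ {0, 2}; with 0 ≤ l_f ≤ n_f−1 = 0, the allowed l_f values are {0}.
For l_f = 0: m_f ∈ {m_i−1, m_i, m_i+1} ∩ [−0, 0] = {0} → 1 state.
Total: 1.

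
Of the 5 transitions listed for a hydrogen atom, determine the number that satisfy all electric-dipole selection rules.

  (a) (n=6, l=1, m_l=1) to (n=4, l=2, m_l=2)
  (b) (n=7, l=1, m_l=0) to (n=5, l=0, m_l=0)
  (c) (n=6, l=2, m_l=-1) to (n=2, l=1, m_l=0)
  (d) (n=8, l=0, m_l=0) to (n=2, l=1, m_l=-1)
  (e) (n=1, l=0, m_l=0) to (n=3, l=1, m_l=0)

5

(a) allowed
(b) allowed
(c) allowed
(d) allowed
(e) allowed
Total allowed: 5 of 5.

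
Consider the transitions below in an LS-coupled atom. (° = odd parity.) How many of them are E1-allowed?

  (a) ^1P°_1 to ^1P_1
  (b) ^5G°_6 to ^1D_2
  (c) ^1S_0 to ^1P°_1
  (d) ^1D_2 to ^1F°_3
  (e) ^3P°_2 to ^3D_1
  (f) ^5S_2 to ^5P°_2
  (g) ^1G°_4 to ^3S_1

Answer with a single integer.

(a) allowed
(b) forbidden (ΔS, ΔL, ΔJ fail)
(c) allowed
(d) allowed
(e) allowed
(f) allowed
(g) forbidden (ΔS, ΔL, ΔJ fail)
Total allowed: 5 of 7.

5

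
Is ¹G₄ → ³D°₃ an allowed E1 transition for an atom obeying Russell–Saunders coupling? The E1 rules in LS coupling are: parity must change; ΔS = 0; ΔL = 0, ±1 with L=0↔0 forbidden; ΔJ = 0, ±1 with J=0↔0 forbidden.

forbidden

Reading off the term symbols: S 0→1, L 4→2, J 4→3, parity even→odd.
Parity must change: even → odd — ok.
ΔS = 0: S: 0 → 1 — fails.
ΔL = 0, ±1 (not L=0↔0): L: 4 → 2, ΔL = -2 — fails.
ΔJ = 0, ±1 (not J=0↔0): J: 4 → 3, ΔJ = -1 — ok.
Rule(s) violated: ΔS, ΔL.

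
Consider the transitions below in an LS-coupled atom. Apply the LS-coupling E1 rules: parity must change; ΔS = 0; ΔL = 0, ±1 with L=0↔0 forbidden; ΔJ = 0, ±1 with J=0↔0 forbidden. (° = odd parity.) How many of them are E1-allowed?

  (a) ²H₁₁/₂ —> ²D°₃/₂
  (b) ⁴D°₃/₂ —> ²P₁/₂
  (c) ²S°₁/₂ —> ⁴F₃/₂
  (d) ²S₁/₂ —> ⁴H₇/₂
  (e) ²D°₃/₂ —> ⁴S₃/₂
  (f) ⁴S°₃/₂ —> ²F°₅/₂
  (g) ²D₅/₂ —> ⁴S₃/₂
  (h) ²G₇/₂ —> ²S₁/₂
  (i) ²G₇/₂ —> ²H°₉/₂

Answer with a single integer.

1

(a) forbidden (ΔL, ΔJ fail)
(b) forbidden (ΔS fails)
(c) forbidden (ΔS, ΔL fail)
(d) forbidden (parity, ΔS, ΔL, ΔJ fail)
(e) forbidden (ΔS, ΔL fail)
(f) forbidden (parity, ΔS, ΔL fail)
(g) forbidden (parity, ΔS, ΔL fail)
(h) forbidden (parity, ΔL, ΔJ fail)
(i) allowed
Total allowed: 1 of 9.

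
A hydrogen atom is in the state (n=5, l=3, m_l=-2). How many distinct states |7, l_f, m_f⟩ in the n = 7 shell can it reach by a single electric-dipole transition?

E1 requires Δl = ±1, so l_f ∈ {2, 4}; with 0 ≤ l_f ≤ n_f−1 = 6, the allowed l_f values are {2, 4}.
For l_f = 2: m_f ∈ {m_i−1, m_i, m_i+1} ∩ [−2, 2] = {-2, -1} → 2 states.
For l_f = 4: m_f ∈ {m_i−1, m_i, m_i+1} ∩ [−4, 4] = {-3, -2, -1} → 3 states.
Total: 5.

5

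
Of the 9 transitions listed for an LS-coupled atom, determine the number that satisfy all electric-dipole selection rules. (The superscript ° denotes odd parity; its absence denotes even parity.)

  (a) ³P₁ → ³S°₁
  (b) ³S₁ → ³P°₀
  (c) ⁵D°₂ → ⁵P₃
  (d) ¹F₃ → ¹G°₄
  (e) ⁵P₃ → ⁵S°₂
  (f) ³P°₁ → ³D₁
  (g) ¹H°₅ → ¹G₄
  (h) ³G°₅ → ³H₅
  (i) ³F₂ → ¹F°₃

(a) allowed
(b) allowed
(c) allowed
(d) allowed
(e) allowed
(f) allowed
(g) allowed
(h) allowed
(i) forbidden (ΔS fails)
Total allowed: 8 of 9.

8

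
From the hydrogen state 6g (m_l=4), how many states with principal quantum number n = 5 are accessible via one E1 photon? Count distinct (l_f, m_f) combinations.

1

E1 requires Δl = ±1, so l_f ∈ {3, 5}; with 0 ≤ l_f ≤ n_f−1 = 4, the allowed l_f values are {3}.
For l_f = 3: m_f ∈ {m_i−1, m_i, m_i+1} ∩ [−3, 3] = {3} → 1 state.
Total: 1.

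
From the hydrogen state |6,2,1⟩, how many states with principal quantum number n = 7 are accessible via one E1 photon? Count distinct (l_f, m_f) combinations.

E1 requires Δl = ±1, so l_f ∈ {1, 3}; with 0 ≤ l_f ≤ n_f−1 = 6, the allowed l_f values are {1, 3}.
For l_f = 1: m_f ∈ {m_i−1, m_i, m_i+1} ∩ [−1, 1] = {0, 1} → 2 states.
For l_f = 3: m_f ∈ {m_i−1, m_i, m_i+1} ∩ [−3, 3] = {0, 1, 2} → 3 states.
Total: 5.

5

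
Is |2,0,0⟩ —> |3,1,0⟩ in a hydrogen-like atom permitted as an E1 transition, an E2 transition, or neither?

Δl = 1 − 0 = +1; l_i + l_f = 1.
Δm_l = +0.
E1 (Δl = ±1, |Δm_l| ≤ 1): satisfied.
E2 (Δl = 0,±2, l_i+l_f ≥ 2, |Δm_l| ≤ 2): not satisfied.

E1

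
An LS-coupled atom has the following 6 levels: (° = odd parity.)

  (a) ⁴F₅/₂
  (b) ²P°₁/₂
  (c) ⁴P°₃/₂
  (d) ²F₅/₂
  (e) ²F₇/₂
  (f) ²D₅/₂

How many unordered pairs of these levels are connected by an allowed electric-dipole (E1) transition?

0

(a)–(b): forbidden (ΔS, ΔL, ΔJ).
(a)–(c): forbidden (ΔL).
(a)–(d): forbidden (parity, ΔS).
(a)–(e): forbidden (parity, ΔS).
(a)–(f): forbidden (parity, ΔS).
(b)–(c): forbidden (parity, ΔS).
(b)–(d): forbidden (ΔL, ΔJ).
(b)–(e): forbidden (ΔL, ΔJ).
(b)–(f): forbidden (ΔJ).
(c)–(d): forbidden (ΔS, ΔL).
(c)–(e): forbidden (ΔS, ΔL, ΔJ).
(c)–(f): forbidden (ΔS).
(d)–(e): forbidden (parity).
(d)–(f): forbidden (parity).
(e)–(f): forbidden (parity).
Allowed pairs: 0 of 15.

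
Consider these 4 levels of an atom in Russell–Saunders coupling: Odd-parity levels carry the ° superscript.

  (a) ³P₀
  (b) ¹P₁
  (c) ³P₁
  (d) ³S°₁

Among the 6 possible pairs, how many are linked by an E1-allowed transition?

(a)–(b): forbidden (parity, ΔS).
(a)–(c): forbidden (parity).
(a)–(d): allowed.
(b)–(c): forbidden (parity, ΔS).
(b)–(d): forbidden (ΔS).
(c)–(d): allowed.
Allowed pairs: 2 of 6.

2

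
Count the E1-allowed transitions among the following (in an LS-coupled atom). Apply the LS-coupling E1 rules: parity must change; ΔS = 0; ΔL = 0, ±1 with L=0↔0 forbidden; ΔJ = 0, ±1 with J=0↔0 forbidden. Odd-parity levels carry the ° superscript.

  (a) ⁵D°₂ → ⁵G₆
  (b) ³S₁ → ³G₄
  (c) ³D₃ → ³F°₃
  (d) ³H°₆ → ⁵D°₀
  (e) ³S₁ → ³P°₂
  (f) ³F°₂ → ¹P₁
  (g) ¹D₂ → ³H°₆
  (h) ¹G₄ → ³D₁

(a) forbidden (ΔL, ΔJ fail)
(b) forbidden (parity, ΔL, ΔJ fail)
(c) allowed
(d) forbidden (parity, ΔS, ΔL, ΔJ fail)
(e) allowed
(f) forbidden (ΔS, ΔL fail)
(g) forbidden (ΔS, ΔL, ΔJ fail)
(h) forbidden (parity, ΔS, ΔL, ΔJ fail)
Total allowed: 2 of 8.

2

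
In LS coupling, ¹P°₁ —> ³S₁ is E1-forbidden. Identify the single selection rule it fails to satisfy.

the ΔS = 0 rule

Initial level: S=0, L=1, J=1, parity odd. Final level: S=1, L=0, J=1, parity even.
ΔJ = 0, ±1 (not J=0↔0): J: 1 → 1, ΔJ = +0 — passes.
ΔL = 0, ±1 (not L=0↔0): L: 1 → 0, ΔL = -1 — passes.
ΔS = 0: S: 0 → 1 — fails.
Parity must change: odd → even — passes.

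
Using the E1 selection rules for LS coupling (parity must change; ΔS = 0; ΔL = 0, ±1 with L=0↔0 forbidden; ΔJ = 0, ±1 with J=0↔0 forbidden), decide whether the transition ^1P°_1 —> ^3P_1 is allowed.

Reading off the term symbols: S 0→1, L 1→1, J 1→1, parity odd→even.
Parity must change: odd → even — ✓.
ΔS = 0: S: 0 → 1 — ✗.
ΔL = 0, ±1 (not L=0↔0): L: 1 → 1, ΔL = +0 — ✓.
ΔJ = 0, ±1 (not J=0↔0): J: 1 → 1, ΔJ = +0 — ✓.
Rule(s) violated: ΔS.

forbidden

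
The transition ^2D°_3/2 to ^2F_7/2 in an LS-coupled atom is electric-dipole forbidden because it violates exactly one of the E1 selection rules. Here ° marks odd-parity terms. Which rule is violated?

Initial level: S=1/2, L=2, J=3/2, parity odd. Final level: S=1/2, L=3, J=7/2, parity even.
Parity must change: odd → even — ok.
ΔS = 0: S: 1/2 → 1/2 — ok.
ΔL = 0, ±1 (not L=0↔0): L: 2 → 3, ΔL = +1 — ok.
ΔJ = 0, ±1 (not J=0↔0): J: 3/2 → 7/2, ΔJ = +2 — fails.

the ΔJ = 0, ±1 rule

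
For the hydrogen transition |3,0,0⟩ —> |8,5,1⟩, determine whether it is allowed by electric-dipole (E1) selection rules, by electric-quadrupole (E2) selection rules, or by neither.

Δl = 5 − 0 = +5; l_i + l_f = 5.
Δm_l = +1.
E1 (Δl = ±1, |Δm_l| ≤ 1): not satisfied.
E2 (Δl = 0,±2, l_i+l_f ≥ 2, |Δm_l| ≤ 2): not satisfied.

neither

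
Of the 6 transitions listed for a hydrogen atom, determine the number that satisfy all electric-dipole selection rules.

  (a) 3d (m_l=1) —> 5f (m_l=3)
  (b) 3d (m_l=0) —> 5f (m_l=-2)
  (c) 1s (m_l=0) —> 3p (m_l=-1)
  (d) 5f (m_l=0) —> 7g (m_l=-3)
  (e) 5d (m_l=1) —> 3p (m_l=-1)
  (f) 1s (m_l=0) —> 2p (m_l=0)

(a) forbidden — Δm_l = +2 (E1 requires Δm_l = 0, ±1)
(b) forbidden — Δm_l = -2 (E1 requires Δm_l = 0, ±1)
(c) allowed
(d) forbidden — Δm_l = -3 (E1 requires Δm_l = 0, ±1)
(e) forbidden — Δm_l = -2 (E1 requires Δm_l = 0, ±1)
(f) allowed
Total allowed: 2 of 6.

2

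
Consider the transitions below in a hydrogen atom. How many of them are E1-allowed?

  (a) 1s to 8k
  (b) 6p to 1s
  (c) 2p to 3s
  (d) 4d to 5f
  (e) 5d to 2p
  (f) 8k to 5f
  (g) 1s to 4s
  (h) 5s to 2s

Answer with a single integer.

4

(a) forbidden — Δl = +7 (E1 requires Δl = ±1)
(b) allowed
(c) allowed
(d) allowed
(e) allowed
(f) forbidden — Δl = -4 (E1 requires Δl = ±1)
(g) forbidden — Δl = +0 (E1 requires Δl = ±1)
(h) forbidden — Δl = +0 (E1 requires Δl = ±1)
Total allowed: 4 of 8.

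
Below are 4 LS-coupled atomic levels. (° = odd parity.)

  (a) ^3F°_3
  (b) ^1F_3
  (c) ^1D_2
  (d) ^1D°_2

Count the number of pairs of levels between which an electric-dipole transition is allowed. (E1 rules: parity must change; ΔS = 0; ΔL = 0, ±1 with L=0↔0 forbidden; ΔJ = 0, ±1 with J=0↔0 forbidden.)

2

(a)–(b): forbidden (ΔS).
(a)–(c): forbidden (ΔS).
(a)–(d): forbidden (parity, ΔS).
(b)–(c): forbidden (parity).
(b)–(d): allowed.
(c)–(d): allowed.
Allowed pairs: 2 of 6.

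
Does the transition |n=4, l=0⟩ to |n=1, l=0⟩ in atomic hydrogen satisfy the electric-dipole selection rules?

forbidden

l: 0 → 0 (Δl = +0). Δl = ±1 violated.
The transition is electric-dipole forbidden.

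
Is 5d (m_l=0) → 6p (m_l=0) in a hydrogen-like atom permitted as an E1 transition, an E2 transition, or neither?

E1

Δl = 1 − 2 = -1; l_i + l_f = 3.
Δm_l = +0.
E1 (Δl = ±1, |Δm_l| ≤ 1): satisfied.
E2 (Δl = 0,±2, l_i+l_f ≥ 2, |Δm_l| ≤ 2): not satisfied.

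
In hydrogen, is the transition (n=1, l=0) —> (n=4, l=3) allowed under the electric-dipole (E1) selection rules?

l: 0 → 3 (Δl = +3). Δl = ±1 ✗.
The transition is electric-dipole forbidden.

forbidden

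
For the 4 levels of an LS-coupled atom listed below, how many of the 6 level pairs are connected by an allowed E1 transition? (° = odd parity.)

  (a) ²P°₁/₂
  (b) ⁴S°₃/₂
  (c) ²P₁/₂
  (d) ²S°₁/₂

(a)–(b): forbidden (parity, ΔS).
(a)–(c): allowed.
(a)–(d): forbidden (parity).
(b)–(c): forbidden (ΔS).
(b)–(d): forbidden (parity, ΔS, ΔL).
(c)–(d): allowed.
Allowed pairs: 2 of 6.

2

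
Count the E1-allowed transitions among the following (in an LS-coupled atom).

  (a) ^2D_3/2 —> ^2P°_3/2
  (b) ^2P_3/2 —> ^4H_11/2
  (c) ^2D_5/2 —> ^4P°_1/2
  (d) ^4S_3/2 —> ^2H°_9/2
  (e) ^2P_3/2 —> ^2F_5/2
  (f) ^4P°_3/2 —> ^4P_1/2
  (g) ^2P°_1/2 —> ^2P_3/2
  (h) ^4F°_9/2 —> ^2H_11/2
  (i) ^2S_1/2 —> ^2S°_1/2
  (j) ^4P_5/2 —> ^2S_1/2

(a) allowed
(b) forbidden (parity, ΔS, ΔL, ΔJ fail)
(c) forbidden (ΔS, ΔJ fail)
(d) forbidden (ΔS, ΔL, ΔJ fail)
(e) forbidden (parity, ΔL fail)
(f) allowed
(g) allowed
(h) forbidden (ΔS, ΔL fail)
(i) forbidden (ΔL fails)
(j) forbidden (parity, ΔS, ΔJ fail)
Total allowed: 3 of 10.

3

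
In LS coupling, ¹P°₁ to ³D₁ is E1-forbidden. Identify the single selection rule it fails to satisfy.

ΔL = 0, ±1 (not L=0↔0): L: 1 → 2, ΔL = +1 — passes.
Parity must change: odd → even — passes.
ΔS = 0: S: 0 → 1 — fails.
ΔJ = 0, ±1 (not J=0↔0): J: 1 → 1, ΔJ = +0 — passes.

the ΔS = 0 rule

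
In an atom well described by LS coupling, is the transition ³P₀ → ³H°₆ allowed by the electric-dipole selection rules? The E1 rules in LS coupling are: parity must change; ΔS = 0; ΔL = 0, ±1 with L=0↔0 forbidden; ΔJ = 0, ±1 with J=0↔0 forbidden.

Initial level: S=1, L=1, J=0, parity even. Final level: S=1, L=5, J=6, parity odd.
Parity must change: even → odd — ok.
ΔS = 0: S: 1 → 1 — ok.
ΔL = 0, ±1 (not L=0↔0): L: 1 → 5, ΔL = +4 — fails.
ΔJ = 0, ±1 (not J=0↔0): J: 0 → 6, ΔJ = +6 — fails.
Rule(s) violated: ΔL, ΔJ.

forbidden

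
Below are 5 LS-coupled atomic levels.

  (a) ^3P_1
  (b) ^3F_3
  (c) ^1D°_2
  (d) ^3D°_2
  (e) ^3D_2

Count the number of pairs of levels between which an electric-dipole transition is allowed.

(a)–(b): forbidden (parity, ΔL, ΔJ).
(a)–(c): forbidden (ΔS).
(a)–(d): allowed.
(a)–(e): forbidden (parity).
(b)–(c): forbidden (ΔS).
(b)–(d): allowed.
(b)–(e): forbidden (parity).
(c)–(d): forbidden (parity, ΔS).
(c)–(e): forbidden (ΔS).
(d)–(e): allowed.
Allowed pairs: 3 of 10.

3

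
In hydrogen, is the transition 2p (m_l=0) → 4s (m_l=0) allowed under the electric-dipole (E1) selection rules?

allowed

Initial l = 1, final l = 0, so Δl = -1. E1 requires Δl = ±1: ok.
m_l: 0 → 0 (Δm_l = +0). |Δm_l| ≤ 1 ok.
All E1 selection rules are satisfied.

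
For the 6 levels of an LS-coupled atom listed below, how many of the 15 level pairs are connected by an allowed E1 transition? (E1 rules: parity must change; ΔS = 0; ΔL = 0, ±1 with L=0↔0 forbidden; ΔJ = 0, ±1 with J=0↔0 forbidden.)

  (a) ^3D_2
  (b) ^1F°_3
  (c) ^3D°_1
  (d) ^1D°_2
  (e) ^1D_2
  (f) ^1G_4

(a)–(b): forbidden (ΔS).
(a)–(c): allowed.
(a)–(d): forbidden (ΔS).
(a)–(e): forbidden (parity, ΔS).
(a)–(f): forbidden (parity, ΔS, ΔL, ΔJ).
(b)–(c): forbidden (parity, ΔS, ΔJ).
(b)–(d): forbidden (parity).
(b)–(e): allowed.
(b)–(f): allowed.
(c)–(d): forbidden (parity, ΔS).
(c)–(e): forbidden (ΔS).
(c)–(f): forbidden (ΔS, ΔL, ΔJ).
(d)–(e): allowed.
(d)–(f): forbidden (ΔL, ΔJ).
(e)–(f): forbidden (parity, ΔL, ΔJ).
Allowed pairs: 4 of 15.

4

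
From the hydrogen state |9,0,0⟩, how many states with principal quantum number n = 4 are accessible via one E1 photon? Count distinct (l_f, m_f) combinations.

3

E1 requires Δl = ±1, so l_f ∈ {-1, 1}; with 0 ≤ l_f ≤ n_f−1 = 3, the allowed l_f values are {1}.
For l_f = 1: m_f ∈ {m_i−1, m_i, m_i+1} ∩ [−1, 1] = {-1, 0, 1} → 3 states.
Total: 3.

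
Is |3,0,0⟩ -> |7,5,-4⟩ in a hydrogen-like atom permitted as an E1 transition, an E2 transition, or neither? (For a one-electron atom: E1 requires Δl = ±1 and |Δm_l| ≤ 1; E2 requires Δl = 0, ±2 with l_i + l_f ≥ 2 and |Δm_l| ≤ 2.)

Δl = 5 − 0 = +5; l_i + l_f = 5.
Δm_l = -4.
E1 (Δl = ±1, |Δm_l| ≤ 1): not satisfied.
E2 (Δl = 0,±2, l_i+l_f ≥ 2, |Δm_l| ≤ 2): not satisfied.

neither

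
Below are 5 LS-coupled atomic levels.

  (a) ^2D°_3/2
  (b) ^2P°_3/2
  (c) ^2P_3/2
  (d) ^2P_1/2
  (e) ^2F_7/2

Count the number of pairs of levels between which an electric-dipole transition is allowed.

4

(a)–(b): forbidden (parity).
(a)–(c): allowed.
(a)–(d): allowed.
(a)–(e): forbidden (ΔJ).
(b)–(c): allowed.
(b)–(d): allowed.
(b)–(e): forbidden (ΔL, ΔJ).
(c)–(d): forbidden (parity).
(c)–(e): forbidden (parity, ΔL, ΔJ).
(d)–(e): forbidden (parity, ΔL, ΔJ).
Allowed pairs: 4 of 10.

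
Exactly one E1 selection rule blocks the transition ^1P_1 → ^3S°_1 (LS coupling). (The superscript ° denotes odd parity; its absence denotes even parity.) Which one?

Initial level: S=0, L=1, J=1, parity even. Final level: S=1, L=0, J=1, parity odd.
Parity must change: even → odd — passes.
ΔS = 0: S: 0 → 1 — fails.
ΔL = 0, ±1 (not L=0↔0): L: 1 → 0, ΔL = -1 — passes.
ΔJ = 0, ±1 (not J=0↔0): J: 1 → 1, ΔJ = +0 — passes.

the ΔS = 0 rule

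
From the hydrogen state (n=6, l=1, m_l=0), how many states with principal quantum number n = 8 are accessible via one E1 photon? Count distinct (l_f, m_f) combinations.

4

E1 requires Δl = ±1, so l_f ∈ {0, 2}; with 0 ≤ l_f ≤ n_f−1 = 7, the allowed l_f values are {0, 2}.
For l_f = 0: m_f ∈ {m_i−1, m_i, m_i+1} ∩ [−0, 0] = {0} → 1 state.
For l_f = 2: m_f ∈ {m_i−1, m_i, m_i+1} ∩ [−2, 2] = {-1, 0, 1} → 3 states.
Total: 4.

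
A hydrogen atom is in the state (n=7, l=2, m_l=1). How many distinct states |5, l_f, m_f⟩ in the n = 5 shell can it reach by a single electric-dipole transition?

E1 requires Δl = ±1, so l_f ∈ {1, 3}; with 0 ≤ l_f ≤ n_f−1 = 4, the allowed l_f values are {1, 3}.
For l_f = 1: m_f ∈ {m_i−1, m_i, m_i+1} ∩ [−1, 1] = {0, 1} → 2 states.
For l_f = 3: m_f ∈ {m_i−1, m_i, m_i+1} ∩ [−3, 3] = {0, 1, 2} → 3 states.
Total: 5.

5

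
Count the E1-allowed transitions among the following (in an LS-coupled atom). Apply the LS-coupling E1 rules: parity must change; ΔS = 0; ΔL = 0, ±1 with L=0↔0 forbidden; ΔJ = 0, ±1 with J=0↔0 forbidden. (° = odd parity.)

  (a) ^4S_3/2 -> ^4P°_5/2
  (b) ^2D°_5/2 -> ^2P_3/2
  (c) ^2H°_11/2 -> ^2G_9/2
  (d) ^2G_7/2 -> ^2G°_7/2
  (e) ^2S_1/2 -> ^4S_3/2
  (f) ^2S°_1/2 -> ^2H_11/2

(a) allowed
(b) allowed
(c) allowed
(d) allowed
(e) forbidden (parity, ΔS, ΔL fail)
(f) forbidden (ΔL, ΔJ fail)
Total allowed: 4 of 6.

4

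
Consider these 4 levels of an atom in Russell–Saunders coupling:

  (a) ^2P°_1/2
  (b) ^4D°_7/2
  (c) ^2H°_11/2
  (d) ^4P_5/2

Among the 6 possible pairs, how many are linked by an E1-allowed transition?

1

(a)–(b): forbidden (parity, ΔS, ΔJ).
(a)–(c): forbidden (parity, ΔL, ΔJ).
(a)–(d): forbidden (ΔS, ΔJ).
(b)–(c): forbidden (parity, ΔS, ΔL, ΔJ).
(b)–(d): allowed.
(c)–(d): forbidden (ΔS, ΔL, ΔJ).
Allowed pairs: 1 of 6.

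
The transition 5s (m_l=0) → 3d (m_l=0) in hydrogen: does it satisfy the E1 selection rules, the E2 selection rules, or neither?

E2

Δl = 2 − 0 = +2; l_i + l_f = 2.
Δm_l = +0.
E1 (Δl = ±1, |Δm_l| ≤ 1): not satisfied.
E2 (Δl = 0,±2, l_i+l_f ≥ 2, |Δm_l| ≤ 2): satisfied.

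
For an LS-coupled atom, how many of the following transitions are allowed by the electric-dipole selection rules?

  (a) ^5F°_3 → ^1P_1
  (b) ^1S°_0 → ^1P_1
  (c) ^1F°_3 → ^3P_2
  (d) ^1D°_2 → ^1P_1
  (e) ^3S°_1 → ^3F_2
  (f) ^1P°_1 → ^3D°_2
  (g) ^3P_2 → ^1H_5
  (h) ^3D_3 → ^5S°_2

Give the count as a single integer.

2

(a) forbidden (ΔS, ΔL, ΔJ fail)
(b) allowed
(c) forbidden (ΔS, ΔL fail)
(d) allowed
(e) forbidden (ΔL fails)
(f) forbidden (parity, ΔS fail)
(g) forbidden (parity, ΔS, ΔL, ΔJ fail)
(h) forbidden (ΔS, ΔL fail)
Total allowed: 2 of 8.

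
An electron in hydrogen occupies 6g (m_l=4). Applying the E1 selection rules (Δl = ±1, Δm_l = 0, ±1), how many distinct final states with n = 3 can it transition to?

E1 requires l_f ∈ {3, 5}, but neither lies in [0, 2], so no final state is reachable.
Total: 0.

0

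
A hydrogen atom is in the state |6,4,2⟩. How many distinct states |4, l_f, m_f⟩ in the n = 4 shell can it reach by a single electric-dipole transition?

3

E1 requires Δl = ±1, so l_f ∈ {3, 5}; with 0 ≤ l_f ≤ n_f−1 = 3, the allowed l_f values are {3}.
For l_f = 3: m_f ∈ {m_i−1, m_i, m_i+1} ∩ [−3, 3] = {1, 2, 3} → 3 states.
Total: 3.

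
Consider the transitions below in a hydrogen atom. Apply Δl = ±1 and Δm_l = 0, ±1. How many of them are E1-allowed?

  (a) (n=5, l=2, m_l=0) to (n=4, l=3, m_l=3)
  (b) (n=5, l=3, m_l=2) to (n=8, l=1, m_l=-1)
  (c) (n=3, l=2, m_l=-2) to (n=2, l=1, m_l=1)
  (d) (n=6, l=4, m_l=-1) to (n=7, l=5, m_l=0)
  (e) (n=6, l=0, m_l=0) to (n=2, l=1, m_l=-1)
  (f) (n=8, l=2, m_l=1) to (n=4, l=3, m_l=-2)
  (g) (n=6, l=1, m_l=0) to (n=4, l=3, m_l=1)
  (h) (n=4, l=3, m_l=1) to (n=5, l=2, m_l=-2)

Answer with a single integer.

2

(a) forbidden — Δm_l = +3 (E1 requires Δm_l = 0, ±1)
(b) forbidden — Δl = -2 (E1 requires Δl = ±1); Δm_l = -3 (E1 requires Δm_l = 0, ±1)
(c) forbidden — Δm_l = +3 (E1 requires Δm_l = 0, ±1)
(d) allowed
(e) allowed
(f) forbidden — Δm_l = -3 (E1 requires Δm_l = 0, ±1)
(g) forbidden — Δl = +2 (E1 requires Δl = ±1)
(h) forbidden — Δm_l = -3 (E1 requires Δm_l = 0, ±1)
Total allowed: 2 of 8.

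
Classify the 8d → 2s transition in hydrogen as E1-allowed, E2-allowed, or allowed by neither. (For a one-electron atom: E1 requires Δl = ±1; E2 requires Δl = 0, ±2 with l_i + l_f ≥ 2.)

E2

Δl = 0 − 2 = -2; l_i + l_f = 2.
E1 (Δl = ±1): not satisfied.
E2 (Δl = 0,±2, l_i+l_f ≥ 2): satisfied.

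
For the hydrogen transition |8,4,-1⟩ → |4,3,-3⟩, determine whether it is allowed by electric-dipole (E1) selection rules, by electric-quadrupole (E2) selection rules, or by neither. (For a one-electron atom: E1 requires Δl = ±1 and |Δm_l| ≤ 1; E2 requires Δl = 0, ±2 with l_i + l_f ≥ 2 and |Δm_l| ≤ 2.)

neither

Δl = 3 − 4 = -1; l_i + l_f = 7.
Δm_l = -2.
E1 (Δl = ±1, |Δm_l| ≤ 1): not satisfied.
E2 (Δl = 0,±2, l_i+l_f ≥ 2, |Δm_l| ≤ 2): not satisfied.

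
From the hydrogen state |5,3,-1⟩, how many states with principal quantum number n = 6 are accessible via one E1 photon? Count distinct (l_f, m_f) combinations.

6

E1 requires Δl = ±1, so l_f ∈ {2, 4}; with 0 ≤ l_f ≤ n_f−1 = 5, the allowed l_f values are {2, 4}.
For l_f = 2: m_f ∈ {m_i−1, m_i, m_i+1} ∩ [−2, 2] = {-2, -1, 0} → 3 states.
For l_f = 4: m_f ∈ {m_i−1, m_i, m_i+1} ∩ [−4, 4] = {-2, -1, 0} → 3 states.
Total: 6.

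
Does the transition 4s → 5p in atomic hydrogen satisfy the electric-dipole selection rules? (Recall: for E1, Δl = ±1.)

Δl = 1 − 0 = +1; the E1 rule Δl = ±1 is passes.
All E1 selection rules are satisfied.

allowed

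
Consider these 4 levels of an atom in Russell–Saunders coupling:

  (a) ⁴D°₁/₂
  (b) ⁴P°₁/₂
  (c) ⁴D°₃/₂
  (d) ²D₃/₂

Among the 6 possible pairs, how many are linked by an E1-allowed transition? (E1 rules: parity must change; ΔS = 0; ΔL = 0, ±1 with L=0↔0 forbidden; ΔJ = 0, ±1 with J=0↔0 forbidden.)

0

(a)–(b): forbidden (parity).
(a)–(c): forbidden (parity).
(a)–(d): forbidden (ΔS).
(b)–(c): forbidden (parity).
(b)–(d): forbidden (ΔS).
(c)–(d): forbidden (ΔS).
Allowed pairs: 0 of 6.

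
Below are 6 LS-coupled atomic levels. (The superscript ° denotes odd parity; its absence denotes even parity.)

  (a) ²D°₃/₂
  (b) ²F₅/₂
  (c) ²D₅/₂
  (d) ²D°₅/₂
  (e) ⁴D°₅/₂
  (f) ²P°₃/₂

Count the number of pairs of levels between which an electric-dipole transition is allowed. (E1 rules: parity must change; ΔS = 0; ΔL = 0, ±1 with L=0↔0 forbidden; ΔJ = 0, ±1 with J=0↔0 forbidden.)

5

(a)–(b): allowed.
(a)–(c): allowed.
(a)–(d): forbidden (parity).
(a)–(e): forbidden (parity, ΔS).
(a)–(f): forbidden (parity).
(b)–(c): forbidden (parity).
(b)–(d): allowed.
(b)–(e): forbidden (ΔS).
(b)–(f): forbidden (ΔL).
(c)–(d): allowed.
(c)–(e): forbidden (ΔS).
(c)–(f): allowed.
(d)–(e): forbidden (parity, ΔS).
(d)–(f): forbidden (parity).
(e)–(f): forbidden (parity, ΔS).
Allowed pairs: 5 of 15.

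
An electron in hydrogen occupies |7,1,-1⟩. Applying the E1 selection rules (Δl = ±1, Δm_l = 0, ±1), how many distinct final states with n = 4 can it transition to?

4

E1 requires Δl = ±1, so l_f ∈ {0, 2}; with 0 ≤ l_f ≤ n_f−1 = 3, the allowed l_f values are {0, 2}.
For l_f = 0: m_f ∈ {m_i−1, m_i, m_i+1} ∩ [−0, 0] = {0} → 1 state.
For l_f = 2: m_f ∈ {m_i−1, m_i, m_i+1} ∩ [−2, 2] = {-2, -1, 0} → 3 states.
Total: 4.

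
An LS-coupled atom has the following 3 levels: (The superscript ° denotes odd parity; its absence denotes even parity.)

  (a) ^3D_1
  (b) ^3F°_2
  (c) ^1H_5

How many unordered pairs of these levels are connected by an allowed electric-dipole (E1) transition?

(a)–(b): allowed.
(a)–(c): forbidden (parity, ΔS, ΔL, ΔJ).
(b)–(c): forbidden (ΔS, ΔL, ΔJ).
Allowed pairs: 1 of 3.

1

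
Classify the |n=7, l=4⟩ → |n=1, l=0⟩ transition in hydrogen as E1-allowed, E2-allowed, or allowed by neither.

neither

Δl = 0 − 4 = -4; l_i + l_f = 4.
E1 (Δl = ±1): not satisfied.
E2 (Δl = 0,±2, l_i+l_f ≥ 2): not satisfied.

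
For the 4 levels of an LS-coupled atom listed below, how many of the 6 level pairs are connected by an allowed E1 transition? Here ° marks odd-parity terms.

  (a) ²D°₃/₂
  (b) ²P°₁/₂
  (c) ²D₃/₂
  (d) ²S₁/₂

3

(a)–(b): forbidden (parity).
(a)–(c): allowed.
(a)–(d): forbidden (ΔL).
(b)–(c): allowed.
(b)–(d): allowed.
(c)–(d): forbidden (parity, ΔL).
Allowed pairs: 3 of 6.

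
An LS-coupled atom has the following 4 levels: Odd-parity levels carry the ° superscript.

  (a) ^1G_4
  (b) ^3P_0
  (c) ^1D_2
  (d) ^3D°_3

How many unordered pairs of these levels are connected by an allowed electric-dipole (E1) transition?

0

(a)–(b): forbidden (parity, ΔS, ΔL, ΔJ).
(a)–(c): forbidden (parity, ΔL, ΔJ).
(a)–(d): forbidden (ΔS, ΔL).
(b)–(c): forbidden (parity, ΔS, ΔJ).
(b)–(d): forbidden (ΔJ).
(c)–(d): forbidden (ΔS).
Allowed pairs: 0 of 6.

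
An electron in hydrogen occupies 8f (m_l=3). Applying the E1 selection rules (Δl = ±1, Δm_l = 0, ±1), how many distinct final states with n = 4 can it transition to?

E1 requires Δl = ±1, so l_f ∈ {2, 4}; with 0 ≤ l_f ≤ n_f−1 = 3, the allowed l_f values are {2}.
For l_f = 2: m_f ∈ {m_i−1, m_i, m_i+1} ∩ [−2, 2] = {2} → 1 state.
Total: 1.

1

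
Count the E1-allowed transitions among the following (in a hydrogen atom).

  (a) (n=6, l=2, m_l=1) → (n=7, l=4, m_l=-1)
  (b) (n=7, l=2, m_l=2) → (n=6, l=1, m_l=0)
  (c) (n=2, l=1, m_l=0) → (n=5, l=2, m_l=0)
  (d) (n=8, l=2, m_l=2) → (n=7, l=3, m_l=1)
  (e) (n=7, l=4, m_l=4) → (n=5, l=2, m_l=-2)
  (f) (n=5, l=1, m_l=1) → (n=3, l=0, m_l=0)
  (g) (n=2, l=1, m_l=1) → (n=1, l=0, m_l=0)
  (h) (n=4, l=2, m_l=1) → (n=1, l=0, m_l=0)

4

(a) forbidden — Δl = +2 (E1 requires Δl = ±1); Δm_l = -2 (E1 requires Δm_l = 0, ±1)
(b) forbidden — Δm_l = -2 (E1 requires Δm_l = 0, ±1)
(c) allowed
(d) allowed
(e) forbidden — Δl = -2 (E1 requires Δl = ±1); Δm_l = -6 (E1 requires Δm_l = 0, ±1)
(f) allowed
(g) allowed
(h) forbidden — Δl = -2 (E1 requires Δl = ±1)
Total allowed: 4 of 8.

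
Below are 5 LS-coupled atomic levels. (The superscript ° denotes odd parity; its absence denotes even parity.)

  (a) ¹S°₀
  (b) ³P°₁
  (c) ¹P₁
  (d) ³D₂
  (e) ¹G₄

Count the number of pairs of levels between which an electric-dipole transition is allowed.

(a)–(b): forbidden (parity, ΔS).
(a)–(c): allowed.
(a)–(d): forbidden (ΔS, ΔL, ΔJ).
(a)–(e): forbidden (ΔL, ΔJ).
(b)–(c): forbidden (ΔS).
(b)–(d): allowed.
(b)–(e): forbidden (ΔS, ΔL, ΔJ).
(c)–(d): forbidden (parity, ΔS).
(c)–(e): forbidden (parity, ΔL, ΔJ).
(d)–(e): forbidden (parity, ΔS, ΔL, ΔJ).
Allowed pairs: 2 of 10.

2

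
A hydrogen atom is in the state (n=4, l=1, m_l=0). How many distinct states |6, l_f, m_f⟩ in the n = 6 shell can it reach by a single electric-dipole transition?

E1 requires Δl = ±1, so l_f ∈ {0, 2}; with 0 ≤ l_f ≤ n_f−1 = 5, the allowed l_f values are {0, 2}.
For l_f = 0: m_f ∈ {m_i−1, m_i, m_i+1} ∩ [−0, 0] = {0} → 1 state.
For l_f = 2: m_f ∈ {m_i−1, m_i, m_i+1} ∩ [−2, 2] = {-1, 0, 1} → 3 states.
Total: 4.

4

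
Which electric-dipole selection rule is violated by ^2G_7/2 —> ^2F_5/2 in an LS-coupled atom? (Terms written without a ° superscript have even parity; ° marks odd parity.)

Initial level: S=1/2, L=4, J=7/2, parity even. Final level: S=1/2, L=3, J=5/2, parity even.
ΔL = 0, ±1 (not L=0↔0): L: 4 → 3, ΔL = -1 — ✓.
ΔJ = 0, ±1 (not J=0↔0): J: 7/2 → 5/2, ΔJ = -1 — ✓.
ΔS = 0: S: 1/2 → 1/2 — ✓.
Parity must change: even → even — ✗.

parity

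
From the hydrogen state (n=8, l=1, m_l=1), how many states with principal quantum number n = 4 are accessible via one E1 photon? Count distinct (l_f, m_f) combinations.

4

E1 requires Δl = ±1, so l_f ∈ {0, 2}; with 0 ≤ l_f ≤ n_f−1 = 3, the allowed l_f values are {0, 2}.
For l_f = 0: m_f ∈ {m_i−1, m_i, m_i+1} ∩ [−0, 0] = {0} → 1 state.
For l_f = 2: m_f ∈ {m_i−1, m_i, m_i+1} ∩ [−2, 2] = {0, 1, 2} → 3 states.
Total: 4.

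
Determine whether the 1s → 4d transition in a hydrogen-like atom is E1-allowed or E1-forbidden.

forbidden

Initial l = 0, final l = 2, so Δl = +2. E1 requires Δl = ±1: fails.
The transition is electric-dipole forbidden.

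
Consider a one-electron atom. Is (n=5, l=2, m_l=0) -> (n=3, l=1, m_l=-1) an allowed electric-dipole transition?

Δl = 1 − 2 = -1; the E1 rule Δl = ±1 is passes.
Δm_l = -1 − (0) = -1. E1 requires Δm_l = 0, ±1: passes.
All E1 selection rules are satisfied.

allowed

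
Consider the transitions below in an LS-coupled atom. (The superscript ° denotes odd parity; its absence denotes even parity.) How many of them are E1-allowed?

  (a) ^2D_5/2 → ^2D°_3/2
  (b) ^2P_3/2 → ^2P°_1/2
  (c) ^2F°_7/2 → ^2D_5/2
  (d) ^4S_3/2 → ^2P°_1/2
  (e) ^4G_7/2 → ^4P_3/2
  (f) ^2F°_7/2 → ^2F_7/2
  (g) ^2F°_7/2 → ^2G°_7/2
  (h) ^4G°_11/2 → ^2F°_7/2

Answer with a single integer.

(a) allowed
(b) allowed
(c) allowed
(d) forbidden (ΔS fails)
(e) forbidden (parity, ΔL, ΔJ fail)
(f) allowed
(g) forbidden (parity fails)
(h) forbidden (parity, ΔS, ΔJ fail)
Total allowed: 4 of 8.

4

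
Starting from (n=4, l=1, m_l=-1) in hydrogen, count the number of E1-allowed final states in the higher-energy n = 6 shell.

E1 requires Δl = ±1, so l_f ∈ {0, 2}; with 0 ≤ l_f ≤ n_f−1 = 5, the allowed l_f values are {0, 2}.
For l_f = 0: m_f ∈ {m_i−1, m_i, m_i+1} ∩ [−0, 0] = {0} → 1 state.
For l_f = 2: m_f ∈ {m_i−1, m_i, m_i+1} ∩ [−2, 2] = {-2, -1, 0} → 3 states.
Total: 4.

4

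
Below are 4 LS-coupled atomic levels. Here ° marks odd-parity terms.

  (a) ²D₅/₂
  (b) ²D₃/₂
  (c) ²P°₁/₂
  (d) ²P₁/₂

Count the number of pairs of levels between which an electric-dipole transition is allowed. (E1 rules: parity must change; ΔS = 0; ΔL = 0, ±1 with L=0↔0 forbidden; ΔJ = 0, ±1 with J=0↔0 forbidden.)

(a)–(b): forbidden (parity).
(a)–(c): forbidden (ΔJ).
(a)–(d): forbidden (parity, ΔJ).
(b)–(c): allowed.
(b)–(d): forbidden (parity).
(c)–(d): allowed.
Allowed pairs: 2 of 6.

2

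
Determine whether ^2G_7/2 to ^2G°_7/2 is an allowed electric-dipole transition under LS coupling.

allowed

Initial level: S=1/2, L=4, J=7/2, parity even. Final level: S=1/2, L=4, J=7/2, parity odd.
Parity must change: even → odd — satisfied.
ΔS = 0: S: 1/2 → 1/2 — satisfied.
ΔL = 0, ±1 (not L=0↔0): L: 4 → 4, ΔL = +0 — satisfied.
ΔJ = 0, ±1 (not J=0↔0): J: 7/2 → 7/2, ΔJ = +0 — satisfied.
All four E1 rules are satisfied.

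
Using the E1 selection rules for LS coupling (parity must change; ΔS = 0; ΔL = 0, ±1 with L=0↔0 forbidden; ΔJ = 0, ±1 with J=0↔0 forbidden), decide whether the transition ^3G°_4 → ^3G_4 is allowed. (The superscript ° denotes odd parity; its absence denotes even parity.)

allowed

Reading off the term symbols: S 1→1, L 4→4, J 4→4, parity odd→even.
Parity must change: odd → even — satisfied.
ΔS = 0: S: 1 → 1 — satisfied.
ΔL = 0, ±1 (not L=0↔0): L: 4 → 4, ΔL = +0 — satisfied.
ΔJ = 0, ±1 (not J=0↔0): J: 4 → 4, ΔJ = +0 — satisfied.
All four E1 rules are satisfied.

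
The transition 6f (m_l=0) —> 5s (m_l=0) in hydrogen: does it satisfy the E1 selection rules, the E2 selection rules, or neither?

Δl = 0 − 3 = -3; l_i + l_f = 3.
Δm_l = +0.
E1 (Δl = ±1, |Δm_l| ≤ 1): not satisfied.
E2 (Δl = 0,±2, l_i+l_f ≥ 2, |Δm_l| ≤ 2): not satisfied.

neither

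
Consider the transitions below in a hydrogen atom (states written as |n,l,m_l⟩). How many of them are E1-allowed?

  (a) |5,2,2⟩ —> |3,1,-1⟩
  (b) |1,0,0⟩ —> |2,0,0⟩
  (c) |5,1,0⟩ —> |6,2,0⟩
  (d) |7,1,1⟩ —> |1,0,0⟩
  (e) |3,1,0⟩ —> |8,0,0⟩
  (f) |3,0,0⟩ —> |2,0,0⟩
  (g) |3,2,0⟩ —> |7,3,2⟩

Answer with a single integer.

3

(a) forbidden — Δm_l = -3 (E1 requires Δm_l = 0, ±1)
(b) forbidden — Δl = +0 (E1 requires Δl = ±1)
(c) allowed
(d) allowed
(e) allowed
(f) forbidden — Δl = +0 (E1 requires Δl = ±1)
(g) forbidden — Δm_l = +2 (E1 requires Δm_l = 0, ±1)
Total allowed: 3 of 7.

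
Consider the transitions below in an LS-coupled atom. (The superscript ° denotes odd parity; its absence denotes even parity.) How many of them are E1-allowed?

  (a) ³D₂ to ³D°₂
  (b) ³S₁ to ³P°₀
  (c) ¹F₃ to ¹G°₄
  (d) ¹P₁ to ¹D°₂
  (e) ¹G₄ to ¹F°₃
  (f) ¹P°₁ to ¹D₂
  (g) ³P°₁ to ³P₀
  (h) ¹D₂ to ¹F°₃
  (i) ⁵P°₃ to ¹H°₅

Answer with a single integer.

(a) allowed
(b) allowed
(c) allowed
(d) allowed
(e) allowed
(f) allowed
(g) allowed
(h) allowed
(i) forbidden (parity, ΔS, ΔL, ΔJ fail)
Total allowed: 8 of 9.

8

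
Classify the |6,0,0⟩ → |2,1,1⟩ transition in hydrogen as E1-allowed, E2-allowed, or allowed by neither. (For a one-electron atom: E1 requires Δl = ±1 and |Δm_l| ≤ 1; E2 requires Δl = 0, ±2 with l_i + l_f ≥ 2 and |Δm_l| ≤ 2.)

E1

Δl = 1 − 0 = +1; l_i + l_f = 1.
Δm_l = +1.
E1 (Δl = ±1, |Δm_l| ≤ 1): satisfied.
E2 (Δl = 0,±2, l_i+l_f ≥ 2, |Δm_l| ≤ 2): not satisfied.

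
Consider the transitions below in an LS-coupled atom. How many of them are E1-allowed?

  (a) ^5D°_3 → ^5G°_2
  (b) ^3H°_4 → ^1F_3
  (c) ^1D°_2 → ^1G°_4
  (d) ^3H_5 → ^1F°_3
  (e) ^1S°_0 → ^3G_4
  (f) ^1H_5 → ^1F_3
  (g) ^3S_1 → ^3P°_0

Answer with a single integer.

(a) forbidden (parity, ΔL fail)
(b) forbidden (ΔS, ΔL fail)
(c) forbidden (parity, ΔL, ΔJ fail)
(d) forbidden (ΔS, ΔL, ΔJ fail)
(e) forbidden (ΔS, ΔL, ΔJ fail)
(f) forbidden (parity, ΔL, ΔJ fail)
(g) allowed
Total allowed: 1 of 7.

1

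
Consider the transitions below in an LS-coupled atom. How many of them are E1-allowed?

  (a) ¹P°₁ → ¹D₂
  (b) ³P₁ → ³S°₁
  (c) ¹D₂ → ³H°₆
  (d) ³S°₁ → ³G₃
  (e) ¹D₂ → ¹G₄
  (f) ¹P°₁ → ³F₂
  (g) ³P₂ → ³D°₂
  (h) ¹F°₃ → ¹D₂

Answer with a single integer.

4

(a) allowed
(b) allowed
(c) forbidden (ΔS, ΔL, ΔJ fail)
(d) forbidden (ΔL, ΔJ fail)
(e) forbidden (parity, ΔL, ΔJ fail)
(f) forbidden (ΔS, ΔL fail)
(g) allowed
(h) allowed
Total allowed: 4 of 8.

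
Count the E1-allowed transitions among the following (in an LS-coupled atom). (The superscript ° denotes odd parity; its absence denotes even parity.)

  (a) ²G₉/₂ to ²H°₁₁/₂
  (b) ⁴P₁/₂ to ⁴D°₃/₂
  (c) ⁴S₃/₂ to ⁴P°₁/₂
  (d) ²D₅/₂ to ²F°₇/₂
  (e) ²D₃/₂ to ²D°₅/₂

(a) allowed
(b) allowed
(c) allowed
(d) allowed
(e) allowed
Total allowed: 5 of 5.

5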